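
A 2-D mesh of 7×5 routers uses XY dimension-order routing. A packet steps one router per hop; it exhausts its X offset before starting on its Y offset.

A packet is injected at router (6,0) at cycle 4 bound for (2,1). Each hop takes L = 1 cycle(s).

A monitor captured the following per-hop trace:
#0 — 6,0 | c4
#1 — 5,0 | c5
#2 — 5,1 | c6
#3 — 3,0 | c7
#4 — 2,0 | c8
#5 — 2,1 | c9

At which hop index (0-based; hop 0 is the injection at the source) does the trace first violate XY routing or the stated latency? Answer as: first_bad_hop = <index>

  1: Δx=-1 Δy=+0 Δt=1 [ok]
  2: Δx=+0 Δy=+1 Δt=1 [BAD: Y-move but x=5≠2]

first_bad_hop = 2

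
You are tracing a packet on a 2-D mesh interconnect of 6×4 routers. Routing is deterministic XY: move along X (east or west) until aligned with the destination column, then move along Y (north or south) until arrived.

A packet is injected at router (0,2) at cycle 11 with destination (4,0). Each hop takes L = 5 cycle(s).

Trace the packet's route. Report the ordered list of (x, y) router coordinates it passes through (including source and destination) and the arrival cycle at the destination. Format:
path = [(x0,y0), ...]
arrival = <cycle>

src (0,2)  cyc=11
E→(1,2)  cyc=16
E→(2,2)  cyc=21
E→(3,2)  cyc=26
E→(4,2)  cyc=31
S→(4,1)  cyc=36
S→(4,0)  cyc=41

path = [(0,2), (1,2), (2,2), (3,2), (4,2), (4,1), (4,0)]
arrival = 41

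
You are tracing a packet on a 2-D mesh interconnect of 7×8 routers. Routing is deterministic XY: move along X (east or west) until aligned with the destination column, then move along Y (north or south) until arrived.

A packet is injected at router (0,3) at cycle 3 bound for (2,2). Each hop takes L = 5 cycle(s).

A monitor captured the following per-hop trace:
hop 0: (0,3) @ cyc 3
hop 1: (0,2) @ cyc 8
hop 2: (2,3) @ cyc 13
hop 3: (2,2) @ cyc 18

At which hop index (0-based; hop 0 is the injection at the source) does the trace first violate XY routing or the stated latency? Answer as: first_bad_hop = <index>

first_bad_hop = 1

[1] (+0,-1) / 5c ⇒ BAD: Y-move but x=0≠2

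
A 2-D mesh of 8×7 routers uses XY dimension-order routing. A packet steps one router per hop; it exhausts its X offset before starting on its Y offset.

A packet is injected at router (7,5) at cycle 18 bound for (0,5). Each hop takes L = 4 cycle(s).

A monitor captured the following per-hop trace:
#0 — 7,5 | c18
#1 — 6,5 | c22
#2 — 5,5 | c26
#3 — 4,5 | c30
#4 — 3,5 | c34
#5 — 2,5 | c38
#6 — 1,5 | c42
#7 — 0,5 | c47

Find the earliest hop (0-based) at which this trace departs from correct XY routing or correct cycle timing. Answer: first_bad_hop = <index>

first_bad_hop = 7

[1] (-1,+0) / 4c ⇒ ok
[2] (-1,+0) / 4c ⇒ ok
[3] (-1,+0) / 4c ⇒ ok
[4] (-1,+0) / 4c ⇒ ok
[5] (-1,+0) / 4c ⇒ ok
[6] (-1,+0) / 4c ⇒ ok
[7] (-1,+0) / 5c ⇒ BAD: Δcyc=5≠L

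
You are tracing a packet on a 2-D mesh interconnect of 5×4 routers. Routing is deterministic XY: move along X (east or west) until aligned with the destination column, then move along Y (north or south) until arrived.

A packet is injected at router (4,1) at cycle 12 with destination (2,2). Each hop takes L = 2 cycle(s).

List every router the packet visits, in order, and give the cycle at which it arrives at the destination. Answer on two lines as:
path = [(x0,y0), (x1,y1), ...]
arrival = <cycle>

path = [(4,1), (3,1), (2,1), (2,2)]
arrival = 18

  0. router=(4,1) cycle=12 (inject)
  1. router=(3,1) cycle=14 dir=W
  2. router=(2,1) cycle=16 dir=W
  3. router=(2,2) cycle=18 dir=N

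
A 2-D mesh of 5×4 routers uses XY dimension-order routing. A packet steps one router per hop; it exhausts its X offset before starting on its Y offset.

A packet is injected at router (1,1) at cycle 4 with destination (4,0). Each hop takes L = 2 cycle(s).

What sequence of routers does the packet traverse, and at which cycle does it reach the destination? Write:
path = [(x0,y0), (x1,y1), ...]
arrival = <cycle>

path = [(1,1), (2,1), (3,1), (4,1), (4,0)]
arrival = 12

t=4: at (1,1)
t=6: at (2,1) after E
t=8: at (3,1) after E
t=10: at (4,1) after E
t=12: at (4,0) after S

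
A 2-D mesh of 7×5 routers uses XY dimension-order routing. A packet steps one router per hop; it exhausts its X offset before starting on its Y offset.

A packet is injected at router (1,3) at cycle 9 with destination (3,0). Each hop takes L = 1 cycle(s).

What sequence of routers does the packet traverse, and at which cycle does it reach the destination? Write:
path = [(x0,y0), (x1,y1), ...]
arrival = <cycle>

[0] x=1 y=3 t=9
[1] x=2 y=3 t=10 →E
[2] x=3 y=3 t=11 →E
[3] x=3 y=2 t=12 →S
[4] x=3 y=1 t=13 →S
[5] x=3 y=0 t=14 →S

path = [(1,3), (2,3), (3,3), (3,2), (3,1), (3,0)]
arrival = 14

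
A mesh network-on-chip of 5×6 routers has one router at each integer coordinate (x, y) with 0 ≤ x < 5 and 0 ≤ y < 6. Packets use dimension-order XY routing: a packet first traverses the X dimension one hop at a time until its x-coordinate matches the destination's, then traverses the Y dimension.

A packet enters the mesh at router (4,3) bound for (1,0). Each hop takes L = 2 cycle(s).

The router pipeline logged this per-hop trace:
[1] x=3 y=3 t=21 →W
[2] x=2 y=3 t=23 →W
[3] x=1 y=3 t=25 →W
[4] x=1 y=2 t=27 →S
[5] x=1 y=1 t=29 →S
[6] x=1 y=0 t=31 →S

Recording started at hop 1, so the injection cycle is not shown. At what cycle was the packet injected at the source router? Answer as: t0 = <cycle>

Hop 1 reached at cycle 21; hop k is at t0 + k·L.
t0 = cyc[1] − L = 21 − 2 = 19.

t0 = 19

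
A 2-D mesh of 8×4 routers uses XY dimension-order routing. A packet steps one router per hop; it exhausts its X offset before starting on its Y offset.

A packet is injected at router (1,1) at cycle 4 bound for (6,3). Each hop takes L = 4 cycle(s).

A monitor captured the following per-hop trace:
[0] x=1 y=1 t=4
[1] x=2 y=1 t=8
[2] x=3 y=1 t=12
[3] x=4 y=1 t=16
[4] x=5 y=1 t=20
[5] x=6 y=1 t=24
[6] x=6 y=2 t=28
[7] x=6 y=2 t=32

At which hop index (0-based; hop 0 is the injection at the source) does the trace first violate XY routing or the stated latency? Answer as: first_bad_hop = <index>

first_bad_hop = 7

[1] (+1,+0) / 4c ⇒ ok
[2] (+1,+0) / 4c ⇒ ok
[3] (+1,+0) / 4c ⇒ ok
[4] (+1,+0) / 4c ⇒ ok
[5] (+1,+0) / 4c ⇒ ok
[6] (+0,+1) / 4c ⇒ ok
[7] (+0,+0) / 4c ⇒ BAD: non-unit step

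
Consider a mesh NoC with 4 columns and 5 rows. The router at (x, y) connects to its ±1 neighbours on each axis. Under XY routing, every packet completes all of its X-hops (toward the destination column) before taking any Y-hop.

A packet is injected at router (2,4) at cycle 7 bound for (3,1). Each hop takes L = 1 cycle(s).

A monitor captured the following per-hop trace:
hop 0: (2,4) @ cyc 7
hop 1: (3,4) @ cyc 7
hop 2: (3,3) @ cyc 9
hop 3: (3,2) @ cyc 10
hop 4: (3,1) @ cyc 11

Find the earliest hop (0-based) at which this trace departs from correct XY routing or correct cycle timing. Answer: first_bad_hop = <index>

first_bad_hop = 1

check 1→ d=(1,0) cyc+0: BAD: Δcyc=0≠L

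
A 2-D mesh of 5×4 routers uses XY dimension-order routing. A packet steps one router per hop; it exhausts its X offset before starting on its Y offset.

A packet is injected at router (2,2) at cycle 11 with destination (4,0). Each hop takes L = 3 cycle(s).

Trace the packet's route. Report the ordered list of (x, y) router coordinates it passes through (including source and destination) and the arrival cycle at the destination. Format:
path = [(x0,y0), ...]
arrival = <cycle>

t=11: at (2,2)
t=14: at (3,2) after E
t=17: at (4,2) after E
t=20: at (4,1) after S
t=23: at (4,0) after S

path = [(2,2), (3,2), (4,2), (4,1), (4,0)]
arrival = 23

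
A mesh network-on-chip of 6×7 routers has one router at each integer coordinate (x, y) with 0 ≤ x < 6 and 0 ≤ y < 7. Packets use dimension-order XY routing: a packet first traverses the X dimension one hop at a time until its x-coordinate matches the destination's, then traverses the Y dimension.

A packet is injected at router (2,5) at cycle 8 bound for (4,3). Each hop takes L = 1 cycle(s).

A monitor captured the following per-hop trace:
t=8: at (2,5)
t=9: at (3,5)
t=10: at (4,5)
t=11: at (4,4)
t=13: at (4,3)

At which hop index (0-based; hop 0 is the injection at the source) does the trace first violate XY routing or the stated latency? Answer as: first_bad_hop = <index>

[1] (+1,+0) / 1c ⇒ ok
[2] (+1,+0) / 1c ⇒ ok
[3] (+0,-1) / 1c ⇒ ok
[4] (+0,-1) / 2c ⇒ BAD: Δcyc=2≠L

first_bad_hop = 4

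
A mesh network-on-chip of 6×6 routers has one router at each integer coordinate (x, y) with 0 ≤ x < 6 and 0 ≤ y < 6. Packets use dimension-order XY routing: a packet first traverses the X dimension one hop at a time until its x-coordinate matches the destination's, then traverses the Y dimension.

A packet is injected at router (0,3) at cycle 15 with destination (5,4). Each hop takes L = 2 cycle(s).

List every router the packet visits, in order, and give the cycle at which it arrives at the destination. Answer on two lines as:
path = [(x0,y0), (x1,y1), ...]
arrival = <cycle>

path = [(0,3), (1,3), (2,3), (3,3), (4,3), (5,3), (5,4)]
arrival = 27

t=15: at (0,3)
t=17: at (1,3) after E
t=19: at (2,3) after E
t=21: at (3,3) after E
t=23: at (4,3) after E
t=25: at (5,3) after E
t=27: at (5,4) after N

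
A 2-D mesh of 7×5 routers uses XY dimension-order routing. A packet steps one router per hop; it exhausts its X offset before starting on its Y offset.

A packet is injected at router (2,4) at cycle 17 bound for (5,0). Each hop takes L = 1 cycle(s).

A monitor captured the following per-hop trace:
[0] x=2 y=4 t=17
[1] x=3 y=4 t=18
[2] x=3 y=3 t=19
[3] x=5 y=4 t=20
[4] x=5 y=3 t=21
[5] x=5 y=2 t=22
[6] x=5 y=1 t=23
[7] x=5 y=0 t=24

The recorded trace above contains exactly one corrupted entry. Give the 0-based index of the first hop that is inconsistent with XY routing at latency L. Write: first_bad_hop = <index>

hop 1: step (+1,+0), +1 cyc — ok
hop 2: step (+0,-1), +1 cyc — BAD: Y-move but x=3≠5

first_bad_hop = 2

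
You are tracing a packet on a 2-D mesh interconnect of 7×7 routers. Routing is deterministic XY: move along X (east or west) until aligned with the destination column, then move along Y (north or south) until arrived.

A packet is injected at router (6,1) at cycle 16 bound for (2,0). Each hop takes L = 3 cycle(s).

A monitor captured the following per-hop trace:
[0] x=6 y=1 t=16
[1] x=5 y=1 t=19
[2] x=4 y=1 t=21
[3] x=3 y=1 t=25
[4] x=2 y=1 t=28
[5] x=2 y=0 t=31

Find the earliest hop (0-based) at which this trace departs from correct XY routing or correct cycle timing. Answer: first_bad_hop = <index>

first_bad_hop = 2

[1] (-1,+0) / 3c ⇒ ok
[2] (-1,+0) / 2c ⇒ BAD: Δcyc=2≠L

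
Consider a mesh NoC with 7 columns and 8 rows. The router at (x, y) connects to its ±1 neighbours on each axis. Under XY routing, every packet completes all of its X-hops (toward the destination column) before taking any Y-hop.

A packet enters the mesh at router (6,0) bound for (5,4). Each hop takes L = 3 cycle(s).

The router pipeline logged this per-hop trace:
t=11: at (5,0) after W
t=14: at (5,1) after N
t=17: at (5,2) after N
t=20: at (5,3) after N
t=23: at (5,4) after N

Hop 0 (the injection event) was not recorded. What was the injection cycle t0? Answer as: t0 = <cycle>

t0 = 8

At hop 1 the cycle is 11; in general cyc_k = t0 + kL.
So t0 = 11 − 1·3 = 8.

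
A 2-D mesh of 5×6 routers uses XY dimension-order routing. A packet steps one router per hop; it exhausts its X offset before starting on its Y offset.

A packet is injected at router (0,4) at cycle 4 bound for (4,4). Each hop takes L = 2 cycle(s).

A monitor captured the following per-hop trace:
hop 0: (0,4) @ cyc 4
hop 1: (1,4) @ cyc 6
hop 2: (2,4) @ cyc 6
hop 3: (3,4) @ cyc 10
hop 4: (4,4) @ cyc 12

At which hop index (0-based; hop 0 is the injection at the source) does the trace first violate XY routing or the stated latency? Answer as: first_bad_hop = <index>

  1: Δx=+1 Δy=+0 Δt=2 [ok]
  2: Δx=+1 Δy=+0 Δt=0 [BAD: Δcyc=0≠L]

first_bad_hop = 2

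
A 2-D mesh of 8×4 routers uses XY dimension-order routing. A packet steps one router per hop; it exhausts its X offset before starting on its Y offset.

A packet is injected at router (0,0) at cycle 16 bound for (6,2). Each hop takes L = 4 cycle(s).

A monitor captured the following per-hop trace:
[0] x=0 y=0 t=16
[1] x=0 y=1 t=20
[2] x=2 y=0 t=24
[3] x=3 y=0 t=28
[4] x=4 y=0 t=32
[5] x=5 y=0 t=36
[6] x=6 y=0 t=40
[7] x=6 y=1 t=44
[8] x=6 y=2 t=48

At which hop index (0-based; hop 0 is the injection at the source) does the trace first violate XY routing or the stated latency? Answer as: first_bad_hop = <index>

first_bad_hop = 1

  1: Δx=+0 Δy=+1 Δt=4 [BAD: Y-move but x=0≠6]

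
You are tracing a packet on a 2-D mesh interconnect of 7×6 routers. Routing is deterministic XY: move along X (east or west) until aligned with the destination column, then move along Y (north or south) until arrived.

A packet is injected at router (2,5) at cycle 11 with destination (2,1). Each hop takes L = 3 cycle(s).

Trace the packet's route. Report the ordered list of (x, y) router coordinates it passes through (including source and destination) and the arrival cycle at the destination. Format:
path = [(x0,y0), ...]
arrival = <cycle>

hop 0: (2,5) @ cyc 11
hop 1: (2,4) @ cyc 14  [S]
hop 2: (2,3) @ cyc 17  [S]
hop 3: (2,2) @ cyc 20  [S]
hop 4: (2,1) @ cyc 23  [S]

path = [(2,5), (2,4), (2,3), (2,2), (2,1)]
arrival = 23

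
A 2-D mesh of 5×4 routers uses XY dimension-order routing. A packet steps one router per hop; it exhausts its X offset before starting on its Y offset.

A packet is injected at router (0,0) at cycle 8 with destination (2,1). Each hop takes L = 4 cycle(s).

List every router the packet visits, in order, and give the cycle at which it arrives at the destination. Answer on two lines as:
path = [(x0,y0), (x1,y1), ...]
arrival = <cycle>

path = [(0,0), (1,0), (2,0), (2,1)]
arrival = 20

[0] x=0 y=0 t=8
[1] x=1 y=0 t=12 →E
[2] x=2 y=0 t=16 →E
[3] x=2 y=1 t=20 →N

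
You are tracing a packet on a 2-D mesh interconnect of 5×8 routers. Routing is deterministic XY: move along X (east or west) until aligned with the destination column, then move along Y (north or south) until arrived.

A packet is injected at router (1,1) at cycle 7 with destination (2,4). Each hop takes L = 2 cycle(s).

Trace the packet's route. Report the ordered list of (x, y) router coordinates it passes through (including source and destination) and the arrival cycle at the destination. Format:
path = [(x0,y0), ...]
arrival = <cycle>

path = [(1,1), (2,1), (2,2), (2,3), (2,4)]
arrival = 15

hop 0: (1,1) @ cyc 7
hop 1: (2,1) @ cyc 9  [E]
hop 2: (2,2) @ cyc 11  [N]
hop 3: (2,3) @ cyc 13  [N]
hop 4: (2,4) @ cyc 15  [N]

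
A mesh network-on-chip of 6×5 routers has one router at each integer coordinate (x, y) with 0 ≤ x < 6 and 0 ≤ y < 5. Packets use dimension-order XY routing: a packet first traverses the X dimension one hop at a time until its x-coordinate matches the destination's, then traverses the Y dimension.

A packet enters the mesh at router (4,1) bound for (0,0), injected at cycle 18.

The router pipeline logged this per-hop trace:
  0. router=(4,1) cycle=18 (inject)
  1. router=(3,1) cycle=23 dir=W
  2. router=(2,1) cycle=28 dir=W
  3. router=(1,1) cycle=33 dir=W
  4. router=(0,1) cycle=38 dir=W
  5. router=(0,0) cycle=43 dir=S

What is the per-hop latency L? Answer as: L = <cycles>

Between hops 0 and 1 the cycle counter advances 23 − 18 = 5.
Each hop adds L, hence L = 5.

L = 5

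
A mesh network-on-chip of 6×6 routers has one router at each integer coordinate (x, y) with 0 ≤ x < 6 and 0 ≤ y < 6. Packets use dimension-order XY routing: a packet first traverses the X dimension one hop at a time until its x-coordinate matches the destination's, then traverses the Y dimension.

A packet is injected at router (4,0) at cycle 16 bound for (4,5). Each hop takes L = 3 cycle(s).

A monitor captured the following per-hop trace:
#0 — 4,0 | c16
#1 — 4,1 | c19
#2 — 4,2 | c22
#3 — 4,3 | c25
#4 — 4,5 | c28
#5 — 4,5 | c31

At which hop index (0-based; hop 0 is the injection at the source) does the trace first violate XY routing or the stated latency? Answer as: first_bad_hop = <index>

[1] (+0,+1) / 3c ⇒ ok
[2] (+0,+1) / 3c ⇒ ok
[3] (+0,+1) / 3c ⇒ ok
[4] (+0,+2) / 3c ⇒ BAD: non-unit step

first_bad_hop = 4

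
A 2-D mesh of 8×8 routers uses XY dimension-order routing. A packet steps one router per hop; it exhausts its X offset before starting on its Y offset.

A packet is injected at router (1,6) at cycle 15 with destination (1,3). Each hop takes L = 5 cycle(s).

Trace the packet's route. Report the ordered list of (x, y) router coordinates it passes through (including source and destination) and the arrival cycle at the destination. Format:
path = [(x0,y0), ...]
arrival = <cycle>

path = [(1,6), (1,5), (1,4), (1,3)]
arrival = 30

  0. router=(1,6) cycle=15 (inject)
  1. router=(1,5) cycle=20 dir=S
  2. router=(1,4) cycle=25 dir=S
  3. router=(1,3) cycle=30 dir=S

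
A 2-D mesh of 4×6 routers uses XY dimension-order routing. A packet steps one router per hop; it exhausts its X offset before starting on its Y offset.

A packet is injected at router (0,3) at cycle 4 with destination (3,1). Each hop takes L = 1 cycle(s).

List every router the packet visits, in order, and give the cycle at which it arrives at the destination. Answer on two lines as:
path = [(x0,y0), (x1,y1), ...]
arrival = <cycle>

t=4: at (0,3)
t=5: at (1,3) after E
t=6: at (2,3) after E
t=7: at (3,3) after E
t=8: at (3,2) after S
t=9: at (3,1) after S

path = [(0,3), (1,3), (2,3), (3,3), (3,2), (3,1)]
arrival = 9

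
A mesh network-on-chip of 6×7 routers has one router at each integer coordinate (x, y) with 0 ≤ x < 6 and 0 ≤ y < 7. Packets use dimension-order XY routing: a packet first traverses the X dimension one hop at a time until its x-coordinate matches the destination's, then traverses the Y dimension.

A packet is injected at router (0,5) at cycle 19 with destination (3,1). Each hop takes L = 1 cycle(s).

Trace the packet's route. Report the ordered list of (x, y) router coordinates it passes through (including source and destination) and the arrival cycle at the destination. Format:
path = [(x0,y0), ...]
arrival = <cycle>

path = [(0,5), (1,5), (2,5), (3,5), (3,4), (3,3), (3,2), (3,1)]
arrival = 26

hop 0: (0,5) @ cyc 19
hop 1: (1,5) @ cyc 20  [E]
hop 2: (2,5) @ cyc 21  [E]
hop 3: (3,5) @ cyc 22  [E]
hop 4: (3,4) @ cyc 23  [S]
hop 5: (3,3) @ cyc 24  [S]
hop 6: (3,2) @ cyc 25  [S]
hop 7: (3,1) @ cyc 26  [S]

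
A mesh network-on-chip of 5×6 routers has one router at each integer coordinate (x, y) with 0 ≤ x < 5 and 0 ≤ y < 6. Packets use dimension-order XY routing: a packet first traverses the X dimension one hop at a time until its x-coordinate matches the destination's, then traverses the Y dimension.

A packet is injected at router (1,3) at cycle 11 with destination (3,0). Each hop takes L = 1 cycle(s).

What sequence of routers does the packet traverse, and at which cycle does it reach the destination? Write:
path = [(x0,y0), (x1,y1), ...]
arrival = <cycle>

path = [(1,3), (2,3), (3,3), (3,2), (3,1), (3,0)]
arrival = 16

t=11: at (1,3)
t=12: at (2,3) after E
t=13: at (3,3) after E
t=14: at (3,2) after S
t=15: at (3,1) after S
t=16: at (3,0) after S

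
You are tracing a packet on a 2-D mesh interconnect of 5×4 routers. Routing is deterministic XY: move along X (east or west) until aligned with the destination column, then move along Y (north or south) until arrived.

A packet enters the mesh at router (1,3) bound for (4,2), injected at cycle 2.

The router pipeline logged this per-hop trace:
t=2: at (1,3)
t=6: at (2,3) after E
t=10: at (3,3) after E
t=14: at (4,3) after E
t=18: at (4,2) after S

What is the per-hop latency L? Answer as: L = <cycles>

cyc[1] − cyc[0] = 6 − 2 = 4.
Each hop adds L, hence L = 4.

L = 4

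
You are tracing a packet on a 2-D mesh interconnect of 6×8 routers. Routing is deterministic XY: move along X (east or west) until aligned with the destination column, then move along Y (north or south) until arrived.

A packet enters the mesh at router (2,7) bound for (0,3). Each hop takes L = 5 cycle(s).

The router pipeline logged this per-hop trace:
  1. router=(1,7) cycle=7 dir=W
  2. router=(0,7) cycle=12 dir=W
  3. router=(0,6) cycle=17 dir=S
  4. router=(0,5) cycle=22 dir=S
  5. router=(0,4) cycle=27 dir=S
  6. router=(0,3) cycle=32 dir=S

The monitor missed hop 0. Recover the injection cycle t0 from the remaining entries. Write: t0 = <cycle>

t0 = 2

Hop 1 reached at cycle 7; hop k is at t0 + k·L.
Subtract one hop: t0 = 7 − 5 = 2.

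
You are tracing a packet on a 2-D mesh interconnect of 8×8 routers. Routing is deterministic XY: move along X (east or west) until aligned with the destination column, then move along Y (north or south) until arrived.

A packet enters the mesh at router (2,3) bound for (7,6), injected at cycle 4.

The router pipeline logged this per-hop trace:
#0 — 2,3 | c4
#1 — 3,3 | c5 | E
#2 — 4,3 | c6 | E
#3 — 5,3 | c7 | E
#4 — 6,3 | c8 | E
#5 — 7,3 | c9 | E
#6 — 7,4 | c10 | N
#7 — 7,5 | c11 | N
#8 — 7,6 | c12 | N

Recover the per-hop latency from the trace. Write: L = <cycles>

L = 1

cyc[1] − cyc[0] = 5 − 4 = 1.
One hop costs L cycles, so L = 1.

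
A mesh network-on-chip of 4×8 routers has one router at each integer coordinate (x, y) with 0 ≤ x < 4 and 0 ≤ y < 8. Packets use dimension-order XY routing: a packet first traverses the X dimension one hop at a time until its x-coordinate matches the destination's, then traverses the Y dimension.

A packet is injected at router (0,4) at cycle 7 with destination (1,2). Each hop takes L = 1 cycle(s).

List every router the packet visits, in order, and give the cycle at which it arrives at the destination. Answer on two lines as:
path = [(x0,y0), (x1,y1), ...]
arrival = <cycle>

#0 — 0,4 | c7
#1 — 1,4 | c8 | E
#2 — 1,3 | c9 | S
#3 — 1,2 | c10 | S

path = [(0,4), (1,4), (1,3), (1,2)]
arrival = 10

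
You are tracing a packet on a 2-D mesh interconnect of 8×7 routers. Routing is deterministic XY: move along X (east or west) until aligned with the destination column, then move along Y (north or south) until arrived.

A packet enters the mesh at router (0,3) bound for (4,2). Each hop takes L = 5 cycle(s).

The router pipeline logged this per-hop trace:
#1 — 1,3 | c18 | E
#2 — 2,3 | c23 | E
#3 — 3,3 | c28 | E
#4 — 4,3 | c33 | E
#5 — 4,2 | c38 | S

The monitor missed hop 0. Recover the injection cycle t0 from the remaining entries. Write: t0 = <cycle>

t0 = 13

cyc[1] = 18 and cyc[k] = t0 + k·L for every k.
t0 = cyc[1] − L = 18 − 5 = 13.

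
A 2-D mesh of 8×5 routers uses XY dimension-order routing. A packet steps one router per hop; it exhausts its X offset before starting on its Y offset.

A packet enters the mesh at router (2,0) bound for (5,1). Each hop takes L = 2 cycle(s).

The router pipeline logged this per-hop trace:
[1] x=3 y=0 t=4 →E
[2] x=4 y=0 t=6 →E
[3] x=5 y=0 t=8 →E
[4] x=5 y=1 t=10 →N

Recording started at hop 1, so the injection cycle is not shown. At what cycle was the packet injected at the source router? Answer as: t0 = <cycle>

At hop 1 the cycle is 4; in general cyc_k = t0 + kL.
Subtract one hop: t0 = 4 − 2 = 2.

t0 = 2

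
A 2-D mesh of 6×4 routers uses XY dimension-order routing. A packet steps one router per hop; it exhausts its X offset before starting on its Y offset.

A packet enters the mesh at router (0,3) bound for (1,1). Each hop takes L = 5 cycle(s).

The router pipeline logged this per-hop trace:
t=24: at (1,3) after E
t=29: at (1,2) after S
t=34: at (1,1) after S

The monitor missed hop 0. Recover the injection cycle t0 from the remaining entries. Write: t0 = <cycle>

cyc[1] = 24 and cyc[k] = t0 + k·L for every k.
So t0 = 24 − 1·5 = 19.

t0 = 19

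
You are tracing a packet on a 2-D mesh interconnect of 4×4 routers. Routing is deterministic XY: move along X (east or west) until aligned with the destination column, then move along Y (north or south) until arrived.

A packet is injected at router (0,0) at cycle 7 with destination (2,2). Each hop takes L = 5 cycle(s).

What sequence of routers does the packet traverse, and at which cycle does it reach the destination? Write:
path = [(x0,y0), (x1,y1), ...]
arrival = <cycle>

path = [(0,0), (1,0), (2,0), (2,1), (2,2)]
arrival = 27

src (0,0)  cyc=7
E→(1,0)  cyc=12
E→(2,0)  cyc=17
N→(2,1)  cyc=22
N→(2,2)  cyc=27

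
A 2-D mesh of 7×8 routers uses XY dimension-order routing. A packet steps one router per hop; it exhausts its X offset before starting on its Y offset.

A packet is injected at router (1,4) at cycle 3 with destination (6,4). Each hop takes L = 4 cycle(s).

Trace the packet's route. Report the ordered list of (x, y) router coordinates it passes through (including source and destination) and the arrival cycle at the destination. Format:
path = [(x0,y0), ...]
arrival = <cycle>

path = [(1,4), (2,4), (3,4), (4,4), (5,4), (6,4)]
arrival = 23

#0 — 1,4 | c3
#1 — 2,4 | c7 | E
#2 — 3,4 | c11 | E
#3 — 4,4 | c15 | E
#4 — 5,4 | c19 | E
#5 — 6,4 | c23 | E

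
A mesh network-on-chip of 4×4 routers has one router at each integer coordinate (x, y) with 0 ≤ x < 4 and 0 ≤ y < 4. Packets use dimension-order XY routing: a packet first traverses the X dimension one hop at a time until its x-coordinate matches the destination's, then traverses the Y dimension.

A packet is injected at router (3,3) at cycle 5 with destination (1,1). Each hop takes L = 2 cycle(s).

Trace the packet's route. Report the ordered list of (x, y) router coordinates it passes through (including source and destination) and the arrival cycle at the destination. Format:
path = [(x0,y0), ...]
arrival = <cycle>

path = [(3,3), (2,3), (1,3), (1,2), (1,1)]
arrival = 13

src (3,3)  cyc=5
W→(2,3)  cyc=7
W→(1,3)  cyc=9
S→(1,2)  cyc=11
S→(1,1)  cyc=13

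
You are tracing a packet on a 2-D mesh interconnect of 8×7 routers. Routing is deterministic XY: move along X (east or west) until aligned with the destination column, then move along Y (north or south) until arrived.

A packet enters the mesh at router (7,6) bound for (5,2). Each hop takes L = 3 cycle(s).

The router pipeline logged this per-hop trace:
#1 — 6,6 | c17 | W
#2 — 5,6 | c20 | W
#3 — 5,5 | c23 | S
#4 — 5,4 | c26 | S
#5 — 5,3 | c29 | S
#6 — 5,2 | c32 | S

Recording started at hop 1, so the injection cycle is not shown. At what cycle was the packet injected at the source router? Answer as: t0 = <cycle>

t0 = 14

The first recorded entry is hop 1 at cycle 17.
Subtract one hop: t0 = 17 − 3 = 14.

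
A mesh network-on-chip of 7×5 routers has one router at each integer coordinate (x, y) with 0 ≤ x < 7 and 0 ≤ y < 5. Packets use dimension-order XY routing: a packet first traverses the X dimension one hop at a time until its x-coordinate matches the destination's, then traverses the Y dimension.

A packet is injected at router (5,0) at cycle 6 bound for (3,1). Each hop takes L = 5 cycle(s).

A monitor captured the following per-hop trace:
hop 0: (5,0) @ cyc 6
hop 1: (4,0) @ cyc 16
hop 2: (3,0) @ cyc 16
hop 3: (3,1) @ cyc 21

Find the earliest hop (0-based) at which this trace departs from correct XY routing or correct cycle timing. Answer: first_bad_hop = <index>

  1: Δx=-1 Δy=+0 Δt=10 [BAD: Δcyc=10≠L]

first_bad_hop = 1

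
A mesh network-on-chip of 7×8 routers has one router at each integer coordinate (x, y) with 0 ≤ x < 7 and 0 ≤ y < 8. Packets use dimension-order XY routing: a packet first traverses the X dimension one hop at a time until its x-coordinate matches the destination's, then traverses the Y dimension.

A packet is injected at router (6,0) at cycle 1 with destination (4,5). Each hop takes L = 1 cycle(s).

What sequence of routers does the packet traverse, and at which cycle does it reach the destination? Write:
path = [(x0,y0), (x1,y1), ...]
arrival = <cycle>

src (6,0)  cyc=1
W→(5,0)  cyc=2
W→(4,0)  cyc=3
N→(4,1)  cyc=4
N→(4,2)  cyc=5
N→(4,3)  cyc=6
N→(4,4)  cyc=7
N→(4,5)  cyc=8

path = [(6,0), (5,0), (4,0), (4,1), (4,2), (4,3), (4,4), (4,5)]
arrival = 8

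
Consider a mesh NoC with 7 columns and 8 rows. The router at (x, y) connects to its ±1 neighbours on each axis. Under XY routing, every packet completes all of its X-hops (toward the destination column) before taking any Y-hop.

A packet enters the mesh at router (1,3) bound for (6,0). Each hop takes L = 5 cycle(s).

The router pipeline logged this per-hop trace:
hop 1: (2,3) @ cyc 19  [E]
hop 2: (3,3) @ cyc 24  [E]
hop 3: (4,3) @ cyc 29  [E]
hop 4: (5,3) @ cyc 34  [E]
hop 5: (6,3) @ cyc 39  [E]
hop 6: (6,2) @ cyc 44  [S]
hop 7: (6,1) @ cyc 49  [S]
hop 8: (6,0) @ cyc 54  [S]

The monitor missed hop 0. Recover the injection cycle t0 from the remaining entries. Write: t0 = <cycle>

The first recorded entry is hop 1 at cycle 19.
Subtract one hop: t0 = 19 − 5 = 14.

t0 = 14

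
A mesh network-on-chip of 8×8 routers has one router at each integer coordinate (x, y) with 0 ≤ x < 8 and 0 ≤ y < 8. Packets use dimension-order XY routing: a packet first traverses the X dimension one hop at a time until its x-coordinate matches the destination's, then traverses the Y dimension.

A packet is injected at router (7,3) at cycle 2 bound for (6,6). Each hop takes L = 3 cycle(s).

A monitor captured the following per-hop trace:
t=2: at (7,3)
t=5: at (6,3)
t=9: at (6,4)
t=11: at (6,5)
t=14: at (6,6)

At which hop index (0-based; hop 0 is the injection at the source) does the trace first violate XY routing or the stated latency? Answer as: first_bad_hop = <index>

check 1→ d=(-1,0) cyc+3: ok
check 2→ d=(0,1) cyc+4: BAD: Δcyc=4≠L

first_bad_hop = 2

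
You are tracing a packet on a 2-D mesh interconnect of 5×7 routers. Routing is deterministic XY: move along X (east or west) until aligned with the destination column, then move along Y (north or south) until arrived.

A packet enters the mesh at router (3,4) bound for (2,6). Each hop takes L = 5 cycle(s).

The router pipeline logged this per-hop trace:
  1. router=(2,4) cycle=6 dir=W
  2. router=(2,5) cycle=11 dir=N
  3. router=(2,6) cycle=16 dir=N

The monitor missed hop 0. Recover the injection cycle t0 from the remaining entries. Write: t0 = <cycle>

Hop 1 reached at cycle 6; hop k is at t0 + k·L.
So t0 = 6 − 1·5 = 1.

t0 = 1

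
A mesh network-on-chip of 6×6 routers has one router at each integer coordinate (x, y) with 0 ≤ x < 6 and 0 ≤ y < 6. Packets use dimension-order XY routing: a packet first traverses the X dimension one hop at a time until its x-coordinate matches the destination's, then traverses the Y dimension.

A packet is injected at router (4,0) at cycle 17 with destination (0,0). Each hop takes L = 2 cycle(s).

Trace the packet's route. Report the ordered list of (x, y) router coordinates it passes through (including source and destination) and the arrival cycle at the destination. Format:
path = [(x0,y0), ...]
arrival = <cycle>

  0. router=(4,0) cycle=17 (inject)
  1. router=(3,0) cycle=19 dir=W
  2. router=(2,0) cycle=21 dir=W
  3. router=(1,0) cycle=23 dir=W
  4. router=(0,0) cycle=25 dir=W

path = [(4,0), (3,0), (2,0), (1,0), (0,0)]
arrival = 25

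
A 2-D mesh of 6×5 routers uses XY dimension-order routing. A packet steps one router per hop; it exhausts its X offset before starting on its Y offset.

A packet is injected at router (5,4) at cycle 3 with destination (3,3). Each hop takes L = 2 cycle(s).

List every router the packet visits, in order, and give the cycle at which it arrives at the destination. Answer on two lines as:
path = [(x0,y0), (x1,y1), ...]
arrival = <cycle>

t=3: at (5,4)
t=5: at (4,4) after W
t=7: at (3,4) after W
t=9: at (3,3) after S

path = [(5,4), (4,4), (3,4), (3,3)]
arrival = 9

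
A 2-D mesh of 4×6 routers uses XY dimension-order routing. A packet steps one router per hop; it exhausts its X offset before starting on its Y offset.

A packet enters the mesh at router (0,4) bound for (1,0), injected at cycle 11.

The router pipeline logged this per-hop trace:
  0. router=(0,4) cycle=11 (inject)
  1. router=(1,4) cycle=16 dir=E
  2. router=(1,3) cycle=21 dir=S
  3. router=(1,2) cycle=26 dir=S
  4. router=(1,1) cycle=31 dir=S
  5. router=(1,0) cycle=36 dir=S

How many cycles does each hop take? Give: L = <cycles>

L = 5

From hop 0 (11) to hop 1 (16): +5 cycles.
That increment is L by definition: L = 5.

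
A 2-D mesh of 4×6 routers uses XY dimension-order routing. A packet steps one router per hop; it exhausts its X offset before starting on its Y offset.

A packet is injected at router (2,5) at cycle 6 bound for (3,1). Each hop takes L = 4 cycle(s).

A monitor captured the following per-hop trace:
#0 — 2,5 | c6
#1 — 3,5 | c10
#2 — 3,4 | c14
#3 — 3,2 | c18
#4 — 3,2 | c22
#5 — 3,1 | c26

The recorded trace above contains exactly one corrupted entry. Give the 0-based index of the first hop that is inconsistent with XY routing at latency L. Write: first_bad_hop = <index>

first_bad_hop = 3

  1: Δx=+1 Δy=+0 Δt=4 [ok]
  2: Δx=+0 Δy=-1 Δt=4 [ok]
  3: Δx=+0 Δy=-2 Δt=4 [BAD: non-unit step]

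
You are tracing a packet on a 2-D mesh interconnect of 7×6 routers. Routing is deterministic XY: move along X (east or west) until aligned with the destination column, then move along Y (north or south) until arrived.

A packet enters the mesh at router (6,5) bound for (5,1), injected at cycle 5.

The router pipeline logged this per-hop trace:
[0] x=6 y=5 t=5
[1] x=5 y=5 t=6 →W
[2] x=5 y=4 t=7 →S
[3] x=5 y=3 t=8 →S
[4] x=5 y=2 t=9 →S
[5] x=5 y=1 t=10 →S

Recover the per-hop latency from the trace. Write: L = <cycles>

L = 1

Between hops 0 and 1 the cycle counter advances 6 − 5 = 1.
One hop costs L cycles, so L = 1.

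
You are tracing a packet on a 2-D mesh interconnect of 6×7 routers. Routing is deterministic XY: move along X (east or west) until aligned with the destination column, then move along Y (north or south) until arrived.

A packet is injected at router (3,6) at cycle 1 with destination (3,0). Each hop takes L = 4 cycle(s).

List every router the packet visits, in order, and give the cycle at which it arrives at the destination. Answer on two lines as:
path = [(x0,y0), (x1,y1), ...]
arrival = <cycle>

t=1: at (3,6)
t=5: at (3,5) after S
t=9: at (3,4) after S
t=13: at (3,3) after S
t=17: at (3,2) after S
t=21: at (3,1) after S
t=25: at (3,0) after S

path = [(3,6), (3,5), (3,4), (3,3), (3,2), (3,1), (3,0)]
arrival = 25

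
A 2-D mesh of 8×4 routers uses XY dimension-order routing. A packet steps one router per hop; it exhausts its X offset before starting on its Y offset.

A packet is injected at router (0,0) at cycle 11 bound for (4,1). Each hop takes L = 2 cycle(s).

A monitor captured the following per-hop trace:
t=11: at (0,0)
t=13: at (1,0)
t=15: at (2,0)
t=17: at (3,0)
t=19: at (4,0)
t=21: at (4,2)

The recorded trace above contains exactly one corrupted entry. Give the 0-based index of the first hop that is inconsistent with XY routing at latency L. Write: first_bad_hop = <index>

first_bad_hop = 5

hop 1: step (+1,+0), +2 cyc — ok
hop 2: step (+1,+0), +2 cyc — ok
hop 3: step (+1,+0), +2 cyc — ok
hop 4: step (+1,+0), +2 cyc — ok
hop 5: step (+0,+2), +2 cyc — BAD: non-unit step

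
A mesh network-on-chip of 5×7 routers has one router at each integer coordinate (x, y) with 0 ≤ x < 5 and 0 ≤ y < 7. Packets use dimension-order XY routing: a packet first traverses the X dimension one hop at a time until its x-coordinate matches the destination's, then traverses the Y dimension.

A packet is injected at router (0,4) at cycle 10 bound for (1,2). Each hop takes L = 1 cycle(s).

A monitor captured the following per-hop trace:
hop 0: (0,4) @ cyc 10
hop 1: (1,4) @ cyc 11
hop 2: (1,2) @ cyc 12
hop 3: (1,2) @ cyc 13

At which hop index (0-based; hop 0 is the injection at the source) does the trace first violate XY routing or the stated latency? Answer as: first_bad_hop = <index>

[1] (+1,+0) / 1c ⇒ ok
[2] (+0,-2) / 1c ⇒ BAD: non-unit step

first_bad_hop = 2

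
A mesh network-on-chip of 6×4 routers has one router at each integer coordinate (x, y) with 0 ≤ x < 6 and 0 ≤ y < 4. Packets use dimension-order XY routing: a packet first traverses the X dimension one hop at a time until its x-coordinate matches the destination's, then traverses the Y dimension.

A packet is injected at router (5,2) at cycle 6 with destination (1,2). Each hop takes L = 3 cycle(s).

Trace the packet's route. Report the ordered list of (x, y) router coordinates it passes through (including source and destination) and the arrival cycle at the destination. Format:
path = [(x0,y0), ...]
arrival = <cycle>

#0 — 5,2 | c6
#1 — 4,2 | c9 | W
#2 — 3,2 | c12 | W
#3 — 2,2 | c15 | W
#4 — 1,2 | c18 | W

path = [(5,2), (4,2), (3,2), (2,2), (1,2)]
arrival = 18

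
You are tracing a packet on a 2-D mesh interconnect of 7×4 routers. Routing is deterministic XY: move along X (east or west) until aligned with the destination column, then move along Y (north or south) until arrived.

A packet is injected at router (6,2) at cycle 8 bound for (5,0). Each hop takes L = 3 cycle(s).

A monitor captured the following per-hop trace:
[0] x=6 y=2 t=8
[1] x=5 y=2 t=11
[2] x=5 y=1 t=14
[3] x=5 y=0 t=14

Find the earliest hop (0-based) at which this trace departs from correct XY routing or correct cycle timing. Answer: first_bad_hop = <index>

first_bad_hop = 3

[1] (-1,+0) / 3c ⇒ ok
[2] (+0,-1) / 3c ⇒ ok
[3] (+0,-1) / 0c ⇒ BAD: Δcyc=0≠L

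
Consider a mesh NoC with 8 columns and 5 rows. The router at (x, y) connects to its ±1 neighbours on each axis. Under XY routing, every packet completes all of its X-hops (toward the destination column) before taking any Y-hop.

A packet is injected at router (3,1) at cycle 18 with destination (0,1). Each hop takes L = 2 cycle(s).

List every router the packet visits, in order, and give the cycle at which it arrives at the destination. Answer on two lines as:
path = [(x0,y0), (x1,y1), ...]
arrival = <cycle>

#0 — 3,1 | c18
#1 — 2,1 | c20 | W
#2 — 1,1 | c22 | W
#3 — 0,1 | c24 | W

path = [(3,1), (2,1), (1,1), (0,1)]
arrival = 24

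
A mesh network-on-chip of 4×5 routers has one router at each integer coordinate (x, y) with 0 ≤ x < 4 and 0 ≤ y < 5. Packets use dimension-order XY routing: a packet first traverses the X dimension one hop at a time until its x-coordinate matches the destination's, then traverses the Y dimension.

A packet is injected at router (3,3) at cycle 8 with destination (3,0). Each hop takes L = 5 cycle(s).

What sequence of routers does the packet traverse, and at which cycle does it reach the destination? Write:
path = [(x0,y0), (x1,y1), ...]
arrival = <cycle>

#0 — 3,3 | c8
#1 — 3,2 | c13 | S
#2 — 3,1 | c18 | S
#3 — 3,0 | c23 | S

path = [(3,3), (3,2), (3,1), (3,0)]
arrival = 23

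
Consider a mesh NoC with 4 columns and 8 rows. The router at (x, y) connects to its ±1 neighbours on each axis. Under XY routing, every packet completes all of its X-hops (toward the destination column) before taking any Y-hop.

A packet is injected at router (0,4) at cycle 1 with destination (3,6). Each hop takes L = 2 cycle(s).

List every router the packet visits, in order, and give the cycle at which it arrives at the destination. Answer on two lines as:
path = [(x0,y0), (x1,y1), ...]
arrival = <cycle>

path = [(0,4), (1,4), (2,4), (3,4), (3,5), (3,6)]
arrival = 11

hop 0: (0,4) @ cyc 1
hop 1: (1,4) @ cyc 3  [E]
hop 2: (2,4) @ cyc 5  [E]
hop 3: (3,4) @ cyc 7  [E]
hop 4: (3,5) @ cyc 9  [N]
hop 5: (3,6) @ cyc 11  [N]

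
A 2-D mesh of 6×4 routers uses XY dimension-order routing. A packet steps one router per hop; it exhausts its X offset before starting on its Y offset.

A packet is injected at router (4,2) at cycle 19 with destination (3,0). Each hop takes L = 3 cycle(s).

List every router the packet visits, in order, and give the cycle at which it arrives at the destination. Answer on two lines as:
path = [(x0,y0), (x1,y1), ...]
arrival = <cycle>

path = [(4,2), (3,2), (3,1), (3,0)]
arrival = 28

#0 — 4,2 | c19
#1 — 3,2 | c22 | W
#2 — 3,1 | c25 | S
#3 — 3,0 | c28 | S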